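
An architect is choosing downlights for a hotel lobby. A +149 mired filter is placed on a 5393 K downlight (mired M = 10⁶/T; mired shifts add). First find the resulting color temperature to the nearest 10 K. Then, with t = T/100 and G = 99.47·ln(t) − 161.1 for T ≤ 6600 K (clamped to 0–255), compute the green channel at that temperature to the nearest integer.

177

M_in = 10⁶/5393 = 185.43; M_out = 185.43 + (+149) = 334.43.
T_out = 10⁶/334.43 = 2990.2 K → 2990 K; t = 29.9.
G = 99.47·ln 29.9 − 161.1 = 99.47·3.3979 − 161.1 = 176.885.
Rounded: 177.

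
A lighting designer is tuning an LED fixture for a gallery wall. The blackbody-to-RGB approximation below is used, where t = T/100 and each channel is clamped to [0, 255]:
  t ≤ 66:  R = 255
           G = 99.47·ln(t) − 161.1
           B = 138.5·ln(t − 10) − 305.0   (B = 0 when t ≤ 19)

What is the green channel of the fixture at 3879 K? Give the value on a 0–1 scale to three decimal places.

0.795

t = 3879/100 = 38.79; the t ≤ 66 branch applies.
G = 99.47·ln 38.79 − 161.1 = 99.47·3.6582 − 161.1 = 202.777.
On a 0–1 scale: 202.777/255 = 0.7952 → 0.795.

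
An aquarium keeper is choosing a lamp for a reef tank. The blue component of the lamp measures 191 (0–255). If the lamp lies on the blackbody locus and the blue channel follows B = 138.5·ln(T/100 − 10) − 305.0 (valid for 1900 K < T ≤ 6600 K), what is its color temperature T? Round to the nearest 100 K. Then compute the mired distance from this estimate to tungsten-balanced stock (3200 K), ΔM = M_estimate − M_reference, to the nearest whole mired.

-95 mireds

ln(t − 10) = (191 + 305.0) / 138.5 = 3.5812.
t − 10 = e^3.5812 = 35.918, so t = 45.918.
T = 100·t = 4592 K → 4600 K to the nearest 100 K.
M_estimate = 10⁶/4600 = 217.39; M_reference = 10⁶/3200 = 312.50.
ΔM = 217.39 − 312.50 = -95.11 → -95 mireds.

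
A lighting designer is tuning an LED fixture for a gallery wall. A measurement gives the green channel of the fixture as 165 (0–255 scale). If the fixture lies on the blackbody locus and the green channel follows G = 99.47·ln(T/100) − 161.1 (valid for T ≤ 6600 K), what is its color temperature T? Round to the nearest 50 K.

2650 K

ln t = (165 + 161.1) / 99.47 = 3.2784.
t = e^3.2784 = 26.533.
T = 100·t = 2653 K → 2650 K to the nearest 50 K.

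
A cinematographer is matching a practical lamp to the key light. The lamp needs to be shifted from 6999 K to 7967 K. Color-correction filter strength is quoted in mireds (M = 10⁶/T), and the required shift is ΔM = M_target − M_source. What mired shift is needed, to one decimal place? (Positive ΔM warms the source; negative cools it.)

M_source = 10⁶/6999 = 142.878; M_target = 10⁶/7967 = 125.518.
ΔM = 125.518 − 142.878 = -17.360 → -17.4 mireds, a cooling shift.

-17.4 mireds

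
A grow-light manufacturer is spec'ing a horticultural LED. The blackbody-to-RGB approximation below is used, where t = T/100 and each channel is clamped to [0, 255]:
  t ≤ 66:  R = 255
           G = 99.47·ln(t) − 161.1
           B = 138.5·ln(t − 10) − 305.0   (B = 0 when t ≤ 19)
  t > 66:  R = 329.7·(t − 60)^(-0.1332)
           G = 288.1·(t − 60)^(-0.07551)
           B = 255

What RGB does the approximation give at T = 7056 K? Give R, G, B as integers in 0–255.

t = 7056/100 = 70.56; the t > 66 branch applies.
R = 329.7·(70.56 − 60)^(-0.1332) = 329.7·10.56^(-0.1332) = 329.7·0.73055 = 240.861.
G = 288.1·(70.56 − 60)^(-0.07551) = 288.1·10.56^(-0.07551) = 288.1·0.83696 = 241.127.
B = 255 by definition for t > 66.
Rounded: (241, 241, 255).

R=241, G=241, B=255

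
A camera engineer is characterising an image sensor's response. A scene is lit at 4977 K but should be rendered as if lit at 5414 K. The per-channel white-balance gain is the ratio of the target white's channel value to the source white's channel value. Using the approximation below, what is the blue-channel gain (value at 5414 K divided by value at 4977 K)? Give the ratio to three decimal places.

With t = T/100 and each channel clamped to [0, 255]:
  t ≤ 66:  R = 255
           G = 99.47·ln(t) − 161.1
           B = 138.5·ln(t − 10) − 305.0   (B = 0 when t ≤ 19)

At 4977 K (t = 49.77):
  B = 138.5·ln(49.77 − 10) − 305.0 = 138.5·ln 39.77 − 305.0 = 138.5·3.6831 − 305.0 = 205.111.
At 5414 K (t = 54.14):
  B = 138.5·ln(54.14 − 10) − 305.0 = 138.5·ln 44.14 − 305.0 = 138.5·3.7874 − 305.0 = 219.550.
Gain = 219.550 / 205.111 = 1.0704 → 1.070.

1.070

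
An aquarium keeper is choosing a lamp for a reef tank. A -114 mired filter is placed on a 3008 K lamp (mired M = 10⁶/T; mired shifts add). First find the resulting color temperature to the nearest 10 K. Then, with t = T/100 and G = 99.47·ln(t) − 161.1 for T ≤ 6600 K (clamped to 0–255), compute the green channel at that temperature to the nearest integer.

M_in = 10⁶/3008 = 332.45; M_out = 332.45 + (-114) = 218.45.
T_out = 10⁶/218.45 = 4577.8 K → 4580 K; t = 45.8.
G = 99.47·ln 45.8 − 161.1 = 99.47·3.8243 − 161.1 = 219.302.
Rounded: 219.

219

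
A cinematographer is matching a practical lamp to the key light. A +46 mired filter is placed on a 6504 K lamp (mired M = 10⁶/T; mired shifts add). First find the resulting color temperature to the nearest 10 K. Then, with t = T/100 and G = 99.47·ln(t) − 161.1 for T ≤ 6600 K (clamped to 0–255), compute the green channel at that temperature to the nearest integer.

M_in = 10⁶/6504 = 153.75; M_out = 153.75 + (+46) = 199.75.
T_out = 10⁶/199.75 = 5006.2 K → 5010 K; t = 50.1.
G = 99.47·ln 50.1 − 161.1 = 99.47·3.9140 − 161.1 = 228.228.
Rounded: 228.

228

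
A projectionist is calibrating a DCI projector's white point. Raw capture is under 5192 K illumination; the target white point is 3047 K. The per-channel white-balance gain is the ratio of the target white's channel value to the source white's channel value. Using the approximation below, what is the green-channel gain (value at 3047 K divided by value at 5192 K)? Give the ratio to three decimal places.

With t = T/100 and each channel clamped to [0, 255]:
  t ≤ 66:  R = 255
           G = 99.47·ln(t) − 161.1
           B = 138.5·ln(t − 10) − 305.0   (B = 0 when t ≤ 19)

0.771

At 5192 K (t = 51.92):
  G = 99.47·ln 51.92 − 161.1 = 99.47·3.9497 − 161.1 = 231.777.
At 3047 K (t = 30.47):
  G = 99.47·ln 30.47 − 161.1 = 99.47·3.4167 − 161.1 = 178.763.
Gain = 178.763 / 231.777 = 0.7713 → 0.771.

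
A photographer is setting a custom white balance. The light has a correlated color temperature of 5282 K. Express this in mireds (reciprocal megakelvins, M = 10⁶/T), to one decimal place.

189.3 mireds

M = 10⁶ / 5282 = 189.322 → 189.3 mireds.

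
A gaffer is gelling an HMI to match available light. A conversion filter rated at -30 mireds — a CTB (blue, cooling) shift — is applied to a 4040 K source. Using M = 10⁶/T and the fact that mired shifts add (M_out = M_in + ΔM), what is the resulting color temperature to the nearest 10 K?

4600 K

M_in = 10⁶/4040 = 247.52 mireds.
M_out = 247.52 + (-30) = 217.52 mireds.
T_out = 10⁶/217.52 = 4597.2 K → 4600 K.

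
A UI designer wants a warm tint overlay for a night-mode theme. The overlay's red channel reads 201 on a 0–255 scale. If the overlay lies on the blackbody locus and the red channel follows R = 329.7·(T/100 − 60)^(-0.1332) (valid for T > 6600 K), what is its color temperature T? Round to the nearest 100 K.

(t − 60)^(-0.1332) = 201/329.7 = 0.60965.
t − 60 = 0.60965^(1/-0.1332) = 0.60965^(-7.508) = 41.071, so t = 101.071.
T = 100·t = 10107 K → 10100 K to the nearest 100 K.

10100 K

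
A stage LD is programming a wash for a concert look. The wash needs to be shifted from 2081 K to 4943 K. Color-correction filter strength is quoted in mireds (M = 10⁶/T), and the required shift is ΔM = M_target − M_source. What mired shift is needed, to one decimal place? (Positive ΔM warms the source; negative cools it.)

-278.2 mireds

M_source = 10⁶/2081 = 480.538; M_target = 10⁶/4943 = 202.306.
ΔM = 202.306 − 480.538 = -278.232 → -278.2 mireds, a cooling shift.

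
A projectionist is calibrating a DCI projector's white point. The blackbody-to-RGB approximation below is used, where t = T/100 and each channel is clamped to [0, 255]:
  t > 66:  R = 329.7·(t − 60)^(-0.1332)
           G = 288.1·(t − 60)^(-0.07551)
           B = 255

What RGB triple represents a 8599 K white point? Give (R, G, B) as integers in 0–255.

(214, 225, 255)

t = 8599/100 = 85.99; the t > 66 branch applies.
R = 329.7·(85.99 − 60)^(-0.1332) = 329.7·25.99^(-0.1332) = 329.7·0.64796 = 213.632.
G = 288.1·(85.99 − 60)^(-0.07551) = 288.1·25.99^(-0.07551) = 288.1·0.78193 = 225.274.
B = 255 by definition for t > 66.
Rounded: (214, 225, 255).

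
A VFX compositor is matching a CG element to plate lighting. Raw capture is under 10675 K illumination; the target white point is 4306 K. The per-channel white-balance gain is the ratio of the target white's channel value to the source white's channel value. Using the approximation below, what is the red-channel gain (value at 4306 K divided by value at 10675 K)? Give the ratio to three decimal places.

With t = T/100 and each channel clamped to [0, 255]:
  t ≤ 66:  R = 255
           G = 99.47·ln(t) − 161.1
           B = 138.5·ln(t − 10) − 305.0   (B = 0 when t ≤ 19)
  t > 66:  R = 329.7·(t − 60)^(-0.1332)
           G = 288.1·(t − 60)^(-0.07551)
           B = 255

1.291

At 10675 K (t = 106.75):
  R = 329.7·(106.75 − 60)^(-0.1332) = 329.7·46.75^(-0.1332) = 329.7·0.59922 = 197.562.
At 4306 K (t = 43.06):
  R = 255 by definition for t ≤ 66.
Gain = 255.000 / 197.562 = 1.2907 → 1.291.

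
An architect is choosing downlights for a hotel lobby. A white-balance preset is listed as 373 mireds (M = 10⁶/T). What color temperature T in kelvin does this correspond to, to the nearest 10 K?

2680 K

T = 10⁶ / 373 = 2680.97 K → 2680 K.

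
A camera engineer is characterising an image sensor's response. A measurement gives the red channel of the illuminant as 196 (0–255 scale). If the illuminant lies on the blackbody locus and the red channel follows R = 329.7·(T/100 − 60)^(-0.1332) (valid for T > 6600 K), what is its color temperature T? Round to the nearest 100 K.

11000 K

(t − 60)^(-0.1332) = 196/329.7 = 0.59448.
t − 60 = 0.59448^(1/-0.1332) = 0.59448^(-7.508) = 49.621, so t = 109.621.
T = 100·t = 10962 K → 11000 K to the nearest 100 K.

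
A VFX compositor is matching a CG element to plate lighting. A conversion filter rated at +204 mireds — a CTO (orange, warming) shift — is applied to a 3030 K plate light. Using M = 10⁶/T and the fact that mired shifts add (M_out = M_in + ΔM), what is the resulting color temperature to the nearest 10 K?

M_in = 10⁶/3030 = 330.03 mireds.
M_out = 330.03 + (+204) = 534.03 mireds.
T_out = 10⁶/534.03 = 1872.5 K → 1870 K.

1870 K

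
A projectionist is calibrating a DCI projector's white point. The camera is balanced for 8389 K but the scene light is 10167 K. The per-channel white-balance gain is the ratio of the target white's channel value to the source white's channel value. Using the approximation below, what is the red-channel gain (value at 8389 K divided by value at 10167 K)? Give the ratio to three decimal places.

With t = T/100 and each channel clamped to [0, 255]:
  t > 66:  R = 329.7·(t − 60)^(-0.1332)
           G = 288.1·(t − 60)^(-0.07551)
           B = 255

At 10167 K (t = 101.67):
  R = 329.7·(101.67 − 60)^(-0.1332) = 329.7·41.67^(-0.1332) = 329.7·0.60847 = 200.613.
At 8389 K (t = 83.89):
  R = 329.7·(83.89 − 60)^(-0.1332) = 329.7·23.89^(-0.1332) = 329.7·0.65527 = 216.043.
Gain = 216.043 / 200.613 = 1.0769 → 1.077.

1.077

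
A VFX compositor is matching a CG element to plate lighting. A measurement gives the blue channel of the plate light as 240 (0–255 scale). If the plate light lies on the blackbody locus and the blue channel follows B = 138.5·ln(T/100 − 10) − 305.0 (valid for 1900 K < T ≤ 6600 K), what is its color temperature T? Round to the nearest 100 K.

6100 K

ln(t − 10) = (240 + 305.0) / 138.5 = 3.9350.
t − 10 = e^3.9350 = 51.163, so t = 61.163.
T = 100·t = 6116 K → 6100 K to the nearest 100 K.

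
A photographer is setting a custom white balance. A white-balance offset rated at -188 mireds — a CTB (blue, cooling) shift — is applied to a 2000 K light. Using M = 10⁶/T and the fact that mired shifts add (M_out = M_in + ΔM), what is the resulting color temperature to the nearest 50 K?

3200 K

M_in = 10⁶/2000 = 500.00 mireds.
M_out = 500.00 + (-188) = 312.00 mireds.
T_out = 10⁶/312.00 = 3205.1 K → 3200 K.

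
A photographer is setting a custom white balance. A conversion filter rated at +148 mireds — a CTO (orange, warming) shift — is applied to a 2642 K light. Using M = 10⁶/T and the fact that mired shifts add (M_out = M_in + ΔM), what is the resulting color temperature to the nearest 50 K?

M_in = 10⁶/2642 = 378.50 mireds.
M_out = 378.50 + (+148) = 526.50 mireds.
T_out = 10⁶/526.50 = 1899.3 K → 1900 K.

1900 K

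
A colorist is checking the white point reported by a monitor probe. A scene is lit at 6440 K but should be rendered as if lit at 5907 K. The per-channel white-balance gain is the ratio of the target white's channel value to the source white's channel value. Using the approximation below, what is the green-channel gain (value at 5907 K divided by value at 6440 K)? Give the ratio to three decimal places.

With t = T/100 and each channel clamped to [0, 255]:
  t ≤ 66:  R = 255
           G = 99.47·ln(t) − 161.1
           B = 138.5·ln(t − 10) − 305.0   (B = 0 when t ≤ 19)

0.966

At 6440 K (t = 64.4):
  G = 99.47·ln 64.4 − 161.1 = 99.47·4.1651 − 161.1 = 253.204.
At 5907 K (t = 59.07):
  G = 99.47·ln 59.07 − 161.1 = 99.47·4.0787 − 161.1 = 244.611.
Gain = 244.611 / 253.204 = 0.9661 → 0.966.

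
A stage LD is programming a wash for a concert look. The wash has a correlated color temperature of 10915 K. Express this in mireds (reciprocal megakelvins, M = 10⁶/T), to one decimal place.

M = 10⁶ / 10915 = 91.617 → 91.6 mireds.

91.6 mireds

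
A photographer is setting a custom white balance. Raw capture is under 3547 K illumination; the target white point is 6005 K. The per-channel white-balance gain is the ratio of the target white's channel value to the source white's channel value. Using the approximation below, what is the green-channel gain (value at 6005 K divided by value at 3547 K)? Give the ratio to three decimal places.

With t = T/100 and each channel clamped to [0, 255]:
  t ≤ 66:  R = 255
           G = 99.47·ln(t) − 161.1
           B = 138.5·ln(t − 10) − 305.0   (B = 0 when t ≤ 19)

1.270

At 3547 K (t = 35.47):
  G = 99.47·ln 35.47 − 161.1 = 99.47·3.5687 − 161.1 = 193.877.
At 6005 K (t = 60.05):
  G = 99.47·ln 60.05 − 161.1 = 99.47·4.0952 − 161.1 = 246.247.
Gain = 246.247 / 193.877 = 1.2701 → 1.270.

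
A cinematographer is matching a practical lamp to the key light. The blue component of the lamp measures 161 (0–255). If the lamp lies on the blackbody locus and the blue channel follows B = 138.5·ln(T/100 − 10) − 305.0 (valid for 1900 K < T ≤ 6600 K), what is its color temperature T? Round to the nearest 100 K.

3900 K

ln(t − 10) = (161 + 305.0) / 138.5 = 3.3646.
t − 10 = e^3.3646 = 28.923, so t = 38.923.
T = 100·t = 3892 K → 3900 K to the nearest 100 K.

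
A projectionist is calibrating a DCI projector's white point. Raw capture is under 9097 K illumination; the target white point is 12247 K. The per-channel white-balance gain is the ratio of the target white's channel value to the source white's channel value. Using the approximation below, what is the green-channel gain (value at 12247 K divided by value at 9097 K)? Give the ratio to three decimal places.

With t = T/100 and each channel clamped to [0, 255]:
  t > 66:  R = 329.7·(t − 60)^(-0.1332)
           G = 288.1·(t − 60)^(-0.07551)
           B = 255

0.948

At 9097 K (t = 90.97):
  G = 288.1·(90.97 − 60)^(-0.07551) = 288.1·30.97^(-0.07551) = 288.1·0.77165 = 222.312.
At 12247 K (t = 122.47):
  G = 288.1·(122.47 − 60)^(-0.07551) = 288.1·62.47^(-0.07551) = 288.1·0.73183 = 210.840.
Gain = 210.840 / 222.312 = 0.9484 → 0.948.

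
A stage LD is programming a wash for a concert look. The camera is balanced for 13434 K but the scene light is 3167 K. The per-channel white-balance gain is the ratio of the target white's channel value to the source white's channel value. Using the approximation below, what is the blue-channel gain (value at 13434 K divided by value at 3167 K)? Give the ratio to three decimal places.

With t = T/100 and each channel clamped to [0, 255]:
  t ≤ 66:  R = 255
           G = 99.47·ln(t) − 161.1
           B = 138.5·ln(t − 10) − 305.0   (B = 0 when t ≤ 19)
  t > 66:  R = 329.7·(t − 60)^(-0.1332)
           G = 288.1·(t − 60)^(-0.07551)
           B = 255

2.107

At 3167 K (t = 31.67):
  B = 138.5·ln(31.67 − 10) − 305.0 = 138.5·ln 21.67 − 305.0 = 138.5·3.0759 − 305.0 = 121.016.
At 13434 K (t = 134.34):
  B = 255 by definition for t > 66.
Gain = 255.000 / 121.016 = 2.1072 → 2.107.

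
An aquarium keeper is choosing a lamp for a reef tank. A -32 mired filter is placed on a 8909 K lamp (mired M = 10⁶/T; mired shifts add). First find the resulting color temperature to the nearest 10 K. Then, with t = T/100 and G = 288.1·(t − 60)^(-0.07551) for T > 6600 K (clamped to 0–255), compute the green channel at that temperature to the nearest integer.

210

M_in = 10⁶/8909 = 112.25; M_out = 112.25 + (-32) = 80.25.
T_out = 10⁶/80.25 = 12461.7 K → 12460 K; t = 124.6.
G = 288.1·(124.6 − 60)^(-0.07551) = 288.1·64.6^(-0.07551) = 288.1·0.72998 = 210.306.
Rounded: 210.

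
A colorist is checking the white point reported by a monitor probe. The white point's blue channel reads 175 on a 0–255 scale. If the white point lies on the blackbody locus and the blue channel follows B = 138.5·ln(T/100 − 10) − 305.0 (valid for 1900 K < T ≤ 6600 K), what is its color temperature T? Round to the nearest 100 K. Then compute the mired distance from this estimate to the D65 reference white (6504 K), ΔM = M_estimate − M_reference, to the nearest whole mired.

+84 mireds

ln(t − 10) = (175 + 305.0) / 138.5 = 3.4657.
t − 10 = e^3.4657 = 31.999, so t = 41.999.
T = 100·t = 4200 K → 4200 K to the nearest 100 K.
M_estimate = 10⁶/4200 = 238.10; M_reference = 10⁶/6504 = 153.75.
ΔM = 238.10 − 153.75 = 84.34 → +84 mireds.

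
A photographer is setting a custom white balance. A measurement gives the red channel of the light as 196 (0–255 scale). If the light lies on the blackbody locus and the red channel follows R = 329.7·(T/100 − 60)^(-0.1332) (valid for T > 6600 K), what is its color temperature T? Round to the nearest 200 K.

(t − 60)^(-0.1332) = 196/329.7 = 0.59448.
t − 60 = 0.59448^(1/-0.1332) = 0.59448^(-7.508) = 49.621, so t = 109.621.
T = 100·t = 10962 K → 11000 K to the nearest 200 K.

11000 K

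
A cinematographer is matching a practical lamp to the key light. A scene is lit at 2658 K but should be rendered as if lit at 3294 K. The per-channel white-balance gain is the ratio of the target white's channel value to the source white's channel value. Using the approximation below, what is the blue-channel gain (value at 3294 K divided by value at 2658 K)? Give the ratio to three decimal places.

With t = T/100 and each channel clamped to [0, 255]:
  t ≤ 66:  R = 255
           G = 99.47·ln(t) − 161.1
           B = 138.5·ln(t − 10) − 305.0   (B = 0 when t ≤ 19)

1.536

At 2658 K (t = 26.58):
  B = 138.5·ln(26.58 − 10) − 305.0 = 138.5·ln 16.58 − 305.0 = 138.5·2.8082 − 305.0 = 83.935.
At 3294 K (t = 32.94):
  B = 138.5·ln(32.94 − 10) − 305.0 = 138.5·ln 22.94 − 305.0 = 138.5·3.1329 − 305.0 = 128.904.
Gain = 128.904 / 83.935 = 1.5358 → 1.536.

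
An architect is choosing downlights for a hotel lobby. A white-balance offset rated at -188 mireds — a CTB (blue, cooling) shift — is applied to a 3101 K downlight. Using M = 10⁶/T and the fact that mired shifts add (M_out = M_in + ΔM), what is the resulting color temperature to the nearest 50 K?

7450 K

M_in = 10⁶/3101 = 322.48 mireds.
M_out = 322.48 + (-188) = 134.48 mireds.
T_out = 10⁶/134.48 = 7436.2 K → 7450 K.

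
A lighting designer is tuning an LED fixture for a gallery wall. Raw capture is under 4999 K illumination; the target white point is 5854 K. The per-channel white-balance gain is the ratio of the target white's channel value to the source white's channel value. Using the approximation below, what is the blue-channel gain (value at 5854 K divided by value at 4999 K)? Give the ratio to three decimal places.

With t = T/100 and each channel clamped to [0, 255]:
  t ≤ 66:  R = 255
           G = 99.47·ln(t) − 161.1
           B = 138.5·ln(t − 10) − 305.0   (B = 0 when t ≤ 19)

At 4999 K (t = 49.99):
  B = 138.5·ln(49.99 − 10) − 305.0 = 138.5·ln 39.99 − 305.0 = 138.5·3.6886 − 305.0 = 205.875.
At 5854 K (t = 58.54):
  B = 138.5·ln(58.54 − 10) − 305.0 = 138.5·ln 48.54 − 305.0 = 138.5·3.8824 − 305.0 = 232.711.
Gain = 232.711 / 205.875 = 1.1303 → 1.130.

1.130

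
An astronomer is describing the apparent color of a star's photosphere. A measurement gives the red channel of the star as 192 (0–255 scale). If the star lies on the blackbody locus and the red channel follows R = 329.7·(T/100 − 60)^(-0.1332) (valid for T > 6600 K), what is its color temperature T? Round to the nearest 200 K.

(t − 60)^(-0.1332) = 192/329.7 = 0.58235.
t − 60 = 0.58235^(1/-0.1332) = 0.58235^(-7.508) = 57.929, so t = 117.929.
T = 100·t = 11793 K → 11800 K to the nearest 200 K.

11800 K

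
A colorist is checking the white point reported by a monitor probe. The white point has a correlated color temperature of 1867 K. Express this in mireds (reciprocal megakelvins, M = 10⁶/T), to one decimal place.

M = 10⁶ / 1867 = 535.619 → 535.6 mireds.

535.6 mireds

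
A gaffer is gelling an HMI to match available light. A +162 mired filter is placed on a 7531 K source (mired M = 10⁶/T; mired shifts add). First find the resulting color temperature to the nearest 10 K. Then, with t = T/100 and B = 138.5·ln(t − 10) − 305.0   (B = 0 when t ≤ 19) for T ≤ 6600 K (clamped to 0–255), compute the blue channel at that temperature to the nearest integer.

135

M_in = 10⁶/7531 = 132.78; M_out = 132.78 + (+162) = 294.78.
T_out = 10⁶/294.78 = 3392.3 K → 3390 K; t = 33.9.
B = 138.5·ln(33.9 − 10) − 305.0 = 138.5·ln 23.9 − 305.0 = 138.5·3.1739 − 305.0 = 134.582.
Rounded: 135.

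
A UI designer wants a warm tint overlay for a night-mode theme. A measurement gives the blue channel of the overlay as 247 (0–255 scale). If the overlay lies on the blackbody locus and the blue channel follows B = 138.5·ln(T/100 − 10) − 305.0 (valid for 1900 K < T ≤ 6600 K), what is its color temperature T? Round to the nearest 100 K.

6400 K

ln(t − 10) = (247 + 305.0) / 138.5 = 3.9856.
t − 10 = e^3.9856 = 53.815, so t = 63.815.
T = 100·t = 6382 K → 6400 K to the nearest 100 K.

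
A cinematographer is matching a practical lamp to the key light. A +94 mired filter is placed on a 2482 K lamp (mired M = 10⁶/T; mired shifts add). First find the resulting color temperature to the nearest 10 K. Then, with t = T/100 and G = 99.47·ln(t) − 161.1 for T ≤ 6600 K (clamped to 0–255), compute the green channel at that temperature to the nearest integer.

M_in = 10⁶/2482 = 402.90; M_out = 402.90 + (+94) = 496.90.
T_out = 10⁶/496.90 = 2012.5 K → 2010 K; t = 20.1.
G = 99.47·ln 20.1 − 161.1 = 99.47·3.0007 − 161.1 = 137.382.
Rounded: 137.

137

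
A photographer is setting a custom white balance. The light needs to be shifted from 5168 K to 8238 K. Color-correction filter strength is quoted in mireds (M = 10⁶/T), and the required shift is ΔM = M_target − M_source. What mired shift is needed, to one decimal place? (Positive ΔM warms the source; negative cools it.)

-72.1 mireds

M_source = 10⁶/5168 = 193.498; M_target = 10⁶/8238 = 121.389.
ΔM = 121.389 − 193.498 = -72.110 → -72.1 mireds, a cooling shift.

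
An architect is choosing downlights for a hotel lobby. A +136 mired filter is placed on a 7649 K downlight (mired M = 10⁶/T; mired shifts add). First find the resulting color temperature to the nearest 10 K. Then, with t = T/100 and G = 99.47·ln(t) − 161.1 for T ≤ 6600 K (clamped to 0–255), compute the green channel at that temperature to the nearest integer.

199

M_in = 10⁶/7649 = 130.74; M_out = 130.74 + (+136) = 266.74.
T_out = 10⁶/266.74 = 3749.0 K → 3750 K; t = 37.5.
G = 99.47·ln 37.5 − 161.1 = 99.47·3.6243 − 161.1 = 199.413.
Rounded: 199.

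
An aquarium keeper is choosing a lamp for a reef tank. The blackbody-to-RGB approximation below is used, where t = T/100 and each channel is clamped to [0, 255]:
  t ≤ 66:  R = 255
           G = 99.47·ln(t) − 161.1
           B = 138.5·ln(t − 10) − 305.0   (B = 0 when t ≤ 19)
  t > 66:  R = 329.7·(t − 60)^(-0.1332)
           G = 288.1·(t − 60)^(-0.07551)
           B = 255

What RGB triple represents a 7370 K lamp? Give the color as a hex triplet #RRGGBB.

#E9ECFF

t = 7370/100 = 73.7; the t > 66 branch applies.
R = 329.7·(73.7 − 60)^(-0.1332) = 329.7·13.7^(-0.1332) = 329.7·0.70565 = 232.653.
G = 288.1·(73.7 − 60)^(-0.07551) = 288.1·13.7^(-0.07551) = 288.1·0.82067 = 236.434.
B = 255 by definition for t > 66.
Rounded: (233, 236, 255).
In hex: #E9ECFF.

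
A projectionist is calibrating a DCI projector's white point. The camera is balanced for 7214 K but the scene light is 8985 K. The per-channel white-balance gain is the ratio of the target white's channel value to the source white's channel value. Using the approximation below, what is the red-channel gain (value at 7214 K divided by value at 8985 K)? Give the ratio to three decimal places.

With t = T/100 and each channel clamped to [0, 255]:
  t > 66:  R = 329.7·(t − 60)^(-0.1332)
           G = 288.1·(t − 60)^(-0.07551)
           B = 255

At 8985 K (t = 89.85):
  R = 329.7·(89.85 − 60)^(-0.1332) = 329.7·29.85^(-0.1332) = 329.7·0.63612 = 209.728.
At 7214 K (t = 72.14):
  R = 329.7·(72.14 − 60)^(-0.1332) = 329.7·12.14^(-0.1332) = 329.7·0.71710 = 236.429.
Gain = 236.429 / 209.728 = 1.1273 → 1.127.

1.127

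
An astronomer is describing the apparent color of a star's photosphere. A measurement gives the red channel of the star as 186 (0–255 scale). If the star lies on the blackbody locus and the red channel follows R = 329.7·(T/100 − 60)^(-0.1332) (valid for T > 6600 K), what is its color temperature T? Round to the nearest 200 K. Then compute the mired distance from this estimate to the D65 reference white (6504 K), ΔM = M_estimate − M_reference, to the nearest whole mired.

(t − 60)^(-0.1332) = 186/329.7 = 0.56415.
t − 60 = 0.56415^(1/-0.1332) = 0.56415^(-7.508) = 73.521, so t = 133.521.
T = 100·t = 13352 K → 13400 K to the nearest 200 K.
M_estimate = 10⁶/13400 = 74.63; M_reference = 10⁶/6504 = 153.75.
ΔM = 74.63 − 153.75 = -79.12 → -79 mireds.

-79 mireds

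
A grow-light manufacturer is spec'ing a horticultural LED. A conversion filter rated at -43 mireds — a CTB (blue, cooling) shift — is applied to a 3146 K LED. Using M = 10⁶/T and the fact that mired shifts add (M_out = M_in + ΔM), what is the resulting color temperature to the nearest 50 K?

3650 K

M_in = 10⁶/3146 = 317.86 mireds.
M_out = 317.86 + (-43) = 274.86 mireds.
T_out = 10⁶/274.86 = 3638.2 K → 3650 K.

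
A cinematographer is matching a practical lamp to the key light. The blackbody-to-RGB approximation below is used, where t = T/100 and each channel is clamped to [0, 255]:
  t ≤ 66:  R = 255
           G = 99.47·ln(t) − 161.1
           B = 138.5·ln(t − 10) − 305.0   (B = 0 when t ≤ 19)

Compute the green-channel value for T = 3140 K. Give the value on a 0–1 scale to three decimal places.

t = 3140/100 = 31.4; the t ≤ 66 branch applies.
G = 99.47·ln 31.4 − 161.1 = 99.47·3.4468 − 161.1 = 181.754.
On a 0–1 scale: 181.754/255 = 0.7128 → 0.713.

0.713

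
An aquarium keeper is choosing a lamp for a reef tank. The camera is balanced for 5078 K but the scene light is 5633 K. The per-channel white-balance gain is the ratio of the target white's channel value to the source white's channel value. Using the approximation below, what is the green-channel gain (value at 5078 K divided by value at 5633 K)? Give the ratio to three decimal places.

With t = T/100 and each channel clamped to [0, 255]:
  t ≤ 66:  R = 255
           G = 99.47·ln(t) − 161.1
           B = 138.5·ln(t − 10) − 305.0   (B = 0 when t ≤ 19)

At 5633 K (t = 56.33):
  G = 99.47·ln 56.33 − 161.1 = 99.47·4.0312 − 161.1 = 239.886.
At 5078 K (t = 50.78):
  G = 99.47·ln 50.78 − 161.1 = 99.47·3.9275 − 161.1 = 229.569.
Gain = 229.569 / 239.886 = 0.9570 → 0.957.

0.957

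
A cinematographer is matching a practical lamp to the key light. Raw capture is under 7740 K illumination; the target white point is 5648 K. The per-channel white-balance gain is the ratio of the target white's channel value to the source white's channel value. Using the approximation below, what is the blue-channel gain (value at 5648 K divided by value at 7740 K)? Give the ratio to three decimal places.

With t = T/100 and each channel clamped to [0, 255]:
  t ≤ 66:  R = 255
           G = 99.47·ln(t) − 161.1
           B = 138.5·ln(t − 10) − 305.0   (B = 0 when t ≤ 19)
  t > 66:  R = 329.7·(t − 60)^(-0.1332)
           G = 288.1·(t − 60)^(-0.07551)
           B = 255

At 7740 K (t = 77.4):
  B = 255 by definition for t > 66.
At 5648 K (t = 56.48):
  B = 138.5·ln(56.48 − 10) − 305.0 = 138.5·ln 46.48 − 305.0 = 138.5·3.8390 − 305.0 = 226.705.
Gain = 226.705 / 255.000 = 0.8890 → 0.889.

0.889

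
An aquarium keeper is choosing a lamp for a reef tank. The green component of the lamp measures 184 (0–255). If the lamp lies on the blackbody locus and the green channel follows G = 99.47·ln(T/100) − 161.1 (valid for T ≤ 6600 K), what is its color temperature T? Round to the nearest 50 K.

ln t = (184 + 161.1) / 99.47 = 3.4694.
t = e^3.4694 = 32.117.
T = 100·t = 3212 K → 3200 K to the nearest 50 K.

3200 K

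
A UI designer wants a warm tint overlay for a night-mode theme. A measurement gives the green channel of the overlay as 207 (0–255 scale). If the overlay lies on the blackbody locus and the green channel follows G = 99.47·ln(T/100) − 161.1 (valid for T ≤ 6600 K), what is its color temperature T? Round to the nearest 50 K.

ln t = (207 + 161.1) / 99.47 = 3.7006.
t = e^3.7006 = 40.472.
T = 100·t = 4047 K → 4050 K to the nearest 50 K.

4050 K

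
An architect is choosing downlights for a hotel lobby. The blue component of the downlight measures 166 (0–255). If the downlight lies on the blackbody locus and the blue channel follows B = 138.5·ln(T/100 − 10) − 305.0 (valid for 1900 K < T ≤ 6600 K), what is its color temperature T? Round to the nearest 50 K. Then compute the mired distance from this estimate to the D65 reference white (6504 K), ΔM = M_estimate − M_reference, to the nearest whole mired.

+96 mireds

ln(t − 10) = (166 + 305.0) / 138.5 = 3.4007.
t − 10 = e^3.4007 = 29.986, so t = 39.986.
T = 100·t = 3999 K → 4000 K to the nearest 50 K.
M_estimate = 10⁶/4000 = 250.00; M_reference = 10⁶/6504 = 153.75.
ΔM = 250.00 − 153.75 = 96.25 → +96 mireds.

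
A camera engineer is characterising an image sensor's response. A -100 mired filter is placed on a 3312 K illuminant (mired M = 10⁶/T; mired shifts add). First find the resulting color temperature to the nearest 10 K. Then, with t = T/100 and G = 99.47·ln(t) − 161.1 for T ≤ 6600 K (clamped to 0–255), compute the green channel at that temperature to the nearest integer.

M_in = 10⁶/3312 = 301.93; M_out = 301.93 + (-100) = 201.93.
T_out = 10⁶/201.93 = 4952.2 K → 4950 K; t = 49.5.
G = 99.47·ln 49.5 − 161.1 = 99.47·3.9020 − 161.1 = 227.029.
Rounded: 227.

227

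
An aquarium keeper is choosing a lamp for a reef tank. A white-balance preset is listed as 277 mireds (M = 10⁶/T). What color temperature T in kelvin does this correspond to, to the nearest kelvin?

T = 10⁶ / 277 = 3610.11 K → 3610 K.

3610 K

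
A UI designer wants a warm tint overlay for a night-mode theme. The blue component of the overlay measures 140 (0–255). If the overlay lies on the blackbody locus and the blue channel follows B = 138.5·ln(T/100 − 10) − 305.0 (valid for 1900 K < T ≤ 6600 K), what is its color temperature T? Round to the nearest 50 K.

3500 K

ln(t − 10) = (140 + 305.0) / 138.5 = 3.2130.
t − 10 = e^3.2130 = 24.853, so t = 34.853.
T = 100·t = 3485 K → 3500 K to the nearest 50 K.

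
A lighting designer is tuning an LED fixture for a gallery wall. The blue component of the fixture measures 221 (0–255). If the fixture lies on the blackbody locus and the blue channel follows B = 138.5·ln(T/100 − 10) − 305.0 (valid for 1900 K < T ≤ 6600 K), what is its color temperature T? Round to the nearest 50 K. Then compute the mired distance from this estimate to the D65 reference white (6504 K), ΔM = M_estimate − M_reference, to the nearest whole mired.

+30 mireds

ln(t − 10) = (221 + 305.0) / 138.5 = 3.7978.
t − 10 = e^3.7978 = 44.604, so t = 54.604.
T = 100·t = 5460 K → 5450 K to the nearest 50 K.
M_estimate = 10⁶/5450 = 183.49; M_reference = 10⁶/6504 = 153.75.
ΔM = 183.49 − 153.75 = 29.73 → +30 mireds.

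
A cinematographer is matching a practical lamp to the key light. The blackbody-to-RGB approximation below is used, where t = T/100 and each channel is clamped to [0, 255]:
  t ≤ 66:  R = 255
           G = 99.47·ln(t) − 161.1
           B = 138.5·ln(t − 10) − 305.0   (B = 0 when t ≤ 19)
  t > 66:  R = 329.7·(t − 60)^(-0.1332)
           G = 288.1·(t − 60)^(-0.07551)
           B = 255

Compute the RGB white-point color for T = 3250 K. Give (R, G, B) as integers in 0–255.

(255, 185, 126)

t = 3250/100 = 32.5; the t ≤ 66 branch applies.
R = 255 by definition for t ≤ 66.
G = 99.47·ln 32.5 − 161.1 = 99.47·3.4812 − 161.1 = 185.179.
B = 138.5·ln(32.5 − 10) − 305.0 = 138.5·ln 22.5 − 305.0 = 138.5·3.1135 − 305.0 = 126.222.
Rounded: (255, 185, 126).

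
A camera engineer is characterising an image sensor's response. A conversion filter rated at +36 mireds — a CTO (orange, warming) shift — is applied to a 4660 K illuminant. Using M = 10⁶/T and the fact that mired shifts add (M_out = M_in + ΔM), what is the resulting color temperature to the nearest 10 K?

M_in = 10⁶/4660 = 214.59 mireds.
M_out = 214.59 + (+36) = 250.59 mireds.
T_out = 10⁶/250.59 = 3990.5 K → 3990 K.

3990 K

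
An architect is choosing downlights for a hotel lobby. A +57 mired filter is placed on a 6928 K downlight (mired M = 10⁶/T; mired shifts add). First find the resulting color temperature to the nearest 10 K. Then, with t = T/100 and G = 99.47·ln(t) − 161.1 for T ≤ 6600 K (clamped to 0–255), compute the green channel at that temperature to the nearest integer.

227

M_in = 10⁶/6928 = 144.34; M_out = 144.34 + (+57) = 201.34.
T_out = 10⁶/201.34 = 4966.7 K → 4970 K; t = 49.7.
G = 99.47·ln 49.7 − 161.1 = 99.47·3.9060 − 161.1 = 227.430.
Rounded: 227.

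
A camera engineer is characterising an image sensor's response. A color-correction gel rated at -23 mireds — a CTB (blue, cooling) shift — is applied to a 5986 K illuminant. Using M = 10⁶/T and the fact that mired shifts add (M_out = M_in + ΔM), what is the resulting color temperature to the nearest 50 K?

6950 K

M_in = 10⁶/5986 = 167.06 mireds.
M_out = 167.06 + (-23) = 144.06 mireds.
T_out = 10⁶/144.06 = 6941.7 K → 6950 K.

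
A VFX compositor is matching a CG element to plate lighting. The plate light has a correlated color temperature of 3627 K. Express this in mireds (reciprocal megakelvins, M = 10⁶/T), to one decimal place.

275.7 mireds

M = 10⁶ / 3627 = 275.710 → 275.7 mireds.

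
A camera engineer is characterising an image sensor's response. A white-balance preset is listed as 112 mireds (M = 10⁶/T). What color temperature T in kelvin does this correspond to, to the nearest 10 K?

T = 10⁶ / 112 = 8928.57 K → 8930 K.

8930 K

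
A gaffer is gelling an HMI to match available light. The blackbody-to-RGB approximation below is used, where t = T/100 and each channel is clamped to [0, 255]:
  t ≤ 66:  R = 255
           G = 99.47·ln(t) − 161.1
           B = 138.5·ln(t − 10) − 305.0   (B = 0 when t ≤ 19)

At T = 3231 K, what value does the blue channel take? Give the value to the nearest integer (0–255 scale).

t = 3231/100 = 32.31; the t ≤ 66 branch applies.
B = 138.5·ln(32.31 − 10) − 305.0 = 138.5·ln 22.31 − 305.0 = 138.5·3.1050 − 305.0 = 125.047.
Rounded: 125.

125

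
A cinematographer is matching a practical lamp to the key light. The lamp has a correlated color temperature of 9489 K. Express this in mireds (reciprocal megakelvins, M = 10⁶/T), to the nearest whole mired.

M = 10⁶ / 9489 = 105.385 → 105 mireds.

105 mireds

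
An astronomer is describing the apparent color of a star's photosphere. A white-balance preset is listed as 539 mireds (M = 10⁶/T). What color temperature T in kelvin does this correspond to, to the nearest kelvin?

1855 K

T = 10⁶ / 539 = 1855.29 K → 1855 K.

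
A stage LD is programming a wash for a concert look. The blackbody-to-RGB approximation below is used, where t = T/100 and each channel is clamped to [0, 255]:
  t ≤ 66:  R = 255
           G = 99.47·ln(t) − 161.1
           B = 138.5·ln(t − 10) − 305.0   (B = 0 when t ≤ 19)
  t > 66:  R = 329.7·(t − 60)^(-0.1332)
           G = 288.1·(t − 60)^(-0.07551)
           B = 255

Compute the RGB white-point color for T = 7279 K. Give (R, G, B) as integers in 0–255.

t = 7279/100 = 72.79; the t > 66 branch applies.
R = 329.7·(72.79 − 60)^(-0.1332) = 329.7·12.79^(-0.1332) = 329.7·0.71214 = 234.792.
G = 288.1·(72.79 − 60)^(-0.07551) = 288.1·12.79^(-0.07551) = 288.1·0.82494 = 237.664.
B = 255 by definition for t > 66.
Rounded: (235, 238, 255).

(235, 238, 255)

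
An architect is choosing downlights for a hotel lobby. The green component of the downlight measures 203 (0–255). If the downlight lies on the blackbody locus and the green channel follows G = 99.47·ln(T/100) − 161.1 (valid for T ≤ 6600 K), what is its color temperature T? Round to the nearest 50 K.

ln t = (203 + 161.1) / 99.47 = 3.6604.
t = e^3.6604 = 38.877.
T = 100·t = 3888 K → 3900 K to the nearest 50 K.

3900 K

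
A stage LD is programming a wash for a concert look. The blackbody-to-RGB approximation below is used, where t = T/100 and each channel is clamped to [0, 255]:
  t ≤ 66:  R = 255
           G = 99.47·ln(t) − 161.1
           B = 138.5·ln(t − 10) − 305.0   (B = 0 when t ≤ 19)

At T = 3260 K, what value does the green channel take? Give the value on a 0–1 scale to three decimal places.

t = 3260/100 = 32.6; the t ≤ 66 branch applies.
G = 99.47·ln 32.6 − 161.1 = 99.47·3.4843 − 161.1 = 185.485.
On a 0–1 scale: 185.485/255 = 0.7274 → 0.727.

0.727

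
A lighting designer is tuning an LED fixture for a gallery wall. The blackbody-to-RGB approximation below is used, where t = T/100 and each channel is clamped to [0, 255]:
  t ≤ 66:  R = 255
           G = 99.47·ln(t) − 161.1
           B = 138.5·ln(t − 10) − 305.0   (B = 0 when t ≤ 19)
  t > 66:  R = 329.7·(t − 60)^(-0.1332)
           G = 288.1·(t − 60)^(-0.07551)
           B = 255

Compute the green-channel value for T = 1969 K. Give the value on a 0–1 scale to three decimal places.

t = 1969/100 = 19.69; the t ≤ 66 branch applies.
G = 99.47·ln 19.69 − 161.1 = 99.47·2.9801 − 161.1 = 135.332.
On a 0–1 scale: 135.332/255 = 0.5307 → 0.531.

0.531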